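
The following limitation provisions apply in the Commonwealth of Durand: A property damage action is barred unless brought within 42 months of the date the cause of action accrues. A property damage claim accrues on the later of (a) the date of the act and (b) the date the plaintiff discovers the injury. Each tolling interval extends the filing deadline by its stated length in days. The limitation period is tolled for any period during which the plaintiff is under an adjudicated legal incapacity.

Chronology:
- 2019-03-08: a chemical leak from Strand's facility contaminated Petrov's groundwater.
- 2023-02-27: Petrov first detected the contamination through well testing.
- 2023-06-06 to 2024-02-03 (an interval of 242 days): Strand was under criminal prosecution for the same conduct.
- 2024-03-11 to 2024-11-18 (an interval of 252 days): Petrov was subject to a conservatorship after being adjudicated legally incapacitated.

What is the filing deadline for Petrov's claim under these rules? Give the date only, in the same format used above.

2027-05-06

Because discovery on 2023-02-27 post-dates the 2019-03-08 act, accrual under the later-of rule falls on 2023-02-27.
The untolled deadline — 42 months after 2023-02-27 — is 2026-08-27.
Because the plaintiff's legal incapacity ran from 2024-03-11 to 2024-11-18, the deadline is extended by 252 days to 2027-05-06.
The pending criminal prosecution from 2023-06-06 to 2024-02-03 does not toll the period, because no stated rule makes a criminal prosecution a tolling event.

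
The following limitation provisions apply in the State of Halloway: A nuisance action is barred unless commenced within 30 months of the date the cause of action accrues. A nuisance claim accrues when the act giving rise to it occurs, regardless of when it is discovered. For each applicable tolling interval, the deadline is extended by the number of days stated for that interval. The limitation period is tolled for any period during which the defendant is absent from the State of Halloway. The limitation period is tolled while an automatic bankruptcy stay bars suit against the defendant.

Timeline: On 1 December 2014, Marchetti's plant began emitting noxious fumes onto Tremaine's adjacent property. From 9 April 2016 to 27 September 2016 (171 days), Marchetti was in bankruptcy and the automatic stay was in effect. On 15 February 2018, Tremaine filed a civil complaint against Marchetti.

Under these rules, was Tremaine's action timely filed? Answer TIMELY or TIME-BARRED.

The limitation period began to run on 1 December 2014.
Adding the 30 months base period to 1 December 2014 gives a deadline of 1 June 2017, before any tolling.
The period was tolled for 171 days by the automatic bankruptcy stay (9 April 2016 to 27 September 2016), pushing the deadline to 19 November 2017.
The 15 February 2018 filing falls after the 19 November 2017 deadline; the claim is time-barred.

TIME-BARRED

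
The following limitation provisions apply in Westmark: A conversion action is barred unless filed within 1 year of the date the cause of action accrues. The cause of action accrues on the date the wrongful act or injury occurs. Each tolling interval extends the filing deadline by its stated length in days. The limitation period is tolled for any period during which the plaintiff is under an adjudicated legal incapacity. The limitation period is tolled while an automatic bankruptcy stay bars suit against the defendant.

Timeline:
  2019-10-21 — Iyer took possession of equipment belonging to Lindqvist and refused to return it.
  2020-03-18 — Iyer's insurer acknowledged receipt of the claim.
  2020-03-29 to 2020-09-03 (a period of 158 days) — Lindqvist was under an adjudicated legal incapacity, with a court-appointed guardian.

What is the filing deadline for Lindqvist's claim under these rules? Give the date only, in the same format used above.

2021-03-28

The claim accrued on 2019-10-21, when the wrongful act occurred.
1 year from 2019-10-21 is 2020-10-21.
The period was tolled for 158 days by the plaintiff's legal incapacity (2020-03-29 to 2020-09-03), pushing the deadline to 2021-03-28.
The other events in the timeline have no effect on the limitation period under the stated rules.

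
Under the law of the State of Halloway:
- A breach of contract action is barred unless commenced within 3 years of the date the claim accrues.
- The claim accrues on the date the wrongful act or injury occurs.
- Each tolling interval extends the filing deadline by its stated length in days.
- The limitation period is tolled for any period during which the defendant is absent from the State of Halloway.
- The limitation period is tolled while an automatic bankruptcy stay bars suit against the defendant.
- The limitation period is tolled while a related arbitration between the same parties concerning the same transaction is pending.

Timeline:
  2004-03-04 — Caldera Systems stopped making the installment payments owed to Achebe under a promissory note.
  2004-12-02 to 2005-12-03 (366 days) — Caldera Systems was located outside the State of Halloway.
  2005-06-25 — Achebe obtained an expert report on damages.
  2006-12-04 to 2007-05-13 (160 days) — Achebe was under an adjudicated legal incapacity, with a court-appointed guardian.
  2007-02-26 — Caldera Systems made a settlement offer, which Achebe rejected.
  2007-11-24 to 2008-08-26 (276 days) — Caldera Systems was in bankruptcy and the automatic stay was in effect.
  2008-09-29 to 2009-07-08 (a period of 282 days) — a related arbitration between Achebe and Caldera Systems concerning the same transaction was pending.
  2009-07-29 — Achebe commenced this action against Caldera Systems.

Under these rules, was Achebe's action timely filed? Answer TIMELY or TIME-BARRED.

The claim accrued on 2004-03-04, when the wrongful act occurred.
The untolled deadline — 3 years after 2004-03-04 — is 2007-03-04.
Because the defendant's absence from the jurisdiction ran from 2004-12-02 to 2005-12-03, the deadline is extended by 366 days to 2008-03-04.
The automatic bankruptcy stay from 2007-11-24 to 2008-08-26 tolled the period for 276 days, extending the deadline to 2008-12-05.
The pending related arbitration from 2008-09-29 to 2009-07-08 tolled the period for 282 days, extending the deadline to 2009-09-13.
No stated provision tolls the period for the plaintiff's incapacity, so the interval from 2006-12-04 to 2007-05-13 has no effect on the deadline.
Nothing else in the chronology tolls or restarts the period.
The 2009-07-29 filing precedes the 2009-09-13 deadline; the claim is timely.

TIMELY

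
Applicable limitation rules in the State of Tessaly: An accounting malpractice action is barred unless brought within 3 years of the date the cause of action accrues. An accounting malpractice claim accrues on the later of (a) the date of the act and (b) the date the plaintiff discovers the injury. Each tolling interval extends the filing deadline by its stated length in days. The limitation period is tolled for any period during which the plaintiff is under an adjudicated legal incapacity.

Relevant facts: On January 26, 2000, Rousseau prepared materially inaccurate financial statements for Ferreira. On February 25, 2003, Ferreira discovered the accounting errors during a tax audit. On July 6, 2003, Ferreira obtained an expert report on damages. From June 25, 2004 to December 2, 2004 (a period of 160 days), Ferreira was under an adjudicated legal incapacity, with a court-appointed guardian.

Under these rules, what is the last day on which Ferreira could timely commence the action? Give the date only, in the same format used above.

August 4, 2006

Because discovery on February 25, 2003 post-dates the January 26, 2000 act, accrual under the later-of rule falls on February 25, 2003.
The untolled deadline — 3 years after February 25, 2003 — is February 25, 2006.
Because the plaintiff's legal incapacity ran from June 25, 2004 to December 2, 2004, the deadline is extended by 160 days to August 4, 2006.
Nothing else in the chronology tolls or restarts the period.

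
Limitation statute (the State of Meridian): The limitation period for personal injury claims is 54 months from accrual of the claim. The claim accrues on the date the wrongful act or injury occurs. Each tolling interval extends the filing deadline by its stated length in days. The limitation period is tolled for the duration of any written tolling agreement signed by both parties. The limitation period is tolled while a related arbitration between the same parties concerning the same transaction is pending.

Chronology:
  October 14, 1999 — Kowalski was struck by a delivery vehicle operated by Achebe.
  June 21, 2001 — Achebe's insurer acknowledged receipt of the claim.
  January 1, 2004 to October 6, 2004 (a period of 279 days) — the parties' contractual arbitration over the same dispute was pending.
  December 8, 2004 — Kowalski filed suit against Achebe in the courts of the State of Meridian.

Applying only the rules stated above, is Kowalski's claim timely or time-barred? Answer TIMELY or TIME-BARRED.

The limitation period began to run on October 14, 1999.
The untolled deadline — 54 months after October 14, 1999 — is April 14, 2004.
Because the pending related arbitration ran from January 1, 2004 to October 6, 2004, the deadline is extended by 279 days to January 18, 2005.
The other events in the timeline have no effect on the limitation period under the stated rules.
Kowalski filed on December 8, 2004, before the January 18, 2005 deadline, so the action is timely.

TIMELY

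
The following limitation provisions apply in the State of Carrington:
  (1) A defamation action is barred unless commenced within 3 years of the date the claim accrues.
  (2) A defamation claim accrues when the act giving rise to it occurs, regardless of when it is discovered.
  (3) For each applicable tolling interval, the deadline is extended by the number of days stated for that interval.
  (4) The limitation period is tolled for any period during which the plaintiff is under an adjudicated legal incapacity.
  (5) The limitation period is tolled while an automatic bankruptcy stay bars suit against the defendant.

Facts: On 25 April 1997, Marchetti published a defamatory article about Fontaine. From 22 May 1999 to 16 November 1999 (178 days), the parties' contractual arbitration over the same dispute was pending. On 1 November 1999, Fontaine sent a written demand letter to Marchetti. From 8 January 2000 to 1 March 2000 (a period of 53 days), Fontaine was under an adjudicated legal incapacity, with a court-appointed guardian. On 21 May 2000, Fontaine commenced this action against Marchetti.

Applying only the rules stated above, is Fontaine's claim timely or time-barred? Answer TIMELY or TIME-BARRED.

The limitation period began to run on 25 April 1997.
The untolled deadline — 3 years after 25 April 1997 — is 25 April 2000.
The plaintiff's legal incapacity from 8 January 2000 to 1 March 2000 tolled the period for 53 days, extending the deadline to 17 June 2000.
The pending related arbitration from 22 May 1999 to 16 November 1999 does not toll the period, because no stated rule makes a pending arbitration a tolling event.
Nothing else in the chronology tolls or restarts the period.
The 21 May 2000 filing precedes the 17 June 2000 deadline; the claim is timely.

TIMELY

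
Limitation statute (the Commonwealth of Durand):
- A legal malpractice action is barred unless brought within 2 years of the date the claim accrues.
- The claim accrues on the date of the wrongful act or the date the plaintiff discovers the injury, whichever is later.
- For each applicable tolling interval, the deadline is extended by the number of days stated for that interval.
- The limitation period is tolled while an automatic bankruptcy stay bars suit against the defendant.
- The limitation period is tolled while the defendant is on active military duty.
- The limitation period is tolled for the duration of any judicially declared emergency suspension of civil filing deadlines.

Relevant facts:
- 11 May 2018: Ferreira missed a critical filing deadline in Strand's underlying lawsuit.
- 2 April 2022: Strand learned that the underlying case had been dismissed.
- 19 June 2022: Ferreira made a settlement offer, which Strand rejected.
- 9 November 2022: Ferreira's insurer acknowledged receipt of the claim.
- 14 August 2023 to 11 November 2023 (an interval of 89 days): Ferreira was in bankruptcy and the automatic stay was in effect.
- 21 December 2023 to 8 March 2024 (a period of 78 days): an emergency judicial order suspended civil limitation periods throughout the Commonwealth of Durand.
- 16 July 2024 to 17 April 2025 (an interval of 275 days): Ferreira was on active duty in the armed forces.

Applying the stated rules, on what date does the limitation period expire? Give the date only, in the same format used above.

18 June 2025

Taking the later of the act (11 May 2018) and discovery (2 April 2022), the claim accrued on 2 April 2022.
Adding the 2 years base period to 2 April 2022 gives a deadline of 2 April 2024, before any tolling.
The period was tolled for 89 days by the automatic bankruptcy stay (14 August 2023 to 11 November 2023), pushing the deadline to 30 June 2024.
The period was tolled for 78 days by the emergency suspension of filing deadlines (21 December 2023 to 8 March 2024), pushing the deadline to 16 September 2024.
The period was tolled for 275 days by the defendant's active military service (16 July 2024 to 17 April 2025), pushing the deadline to 18 June 2025.
None of the other events listed affects the running of the period under the stated rules.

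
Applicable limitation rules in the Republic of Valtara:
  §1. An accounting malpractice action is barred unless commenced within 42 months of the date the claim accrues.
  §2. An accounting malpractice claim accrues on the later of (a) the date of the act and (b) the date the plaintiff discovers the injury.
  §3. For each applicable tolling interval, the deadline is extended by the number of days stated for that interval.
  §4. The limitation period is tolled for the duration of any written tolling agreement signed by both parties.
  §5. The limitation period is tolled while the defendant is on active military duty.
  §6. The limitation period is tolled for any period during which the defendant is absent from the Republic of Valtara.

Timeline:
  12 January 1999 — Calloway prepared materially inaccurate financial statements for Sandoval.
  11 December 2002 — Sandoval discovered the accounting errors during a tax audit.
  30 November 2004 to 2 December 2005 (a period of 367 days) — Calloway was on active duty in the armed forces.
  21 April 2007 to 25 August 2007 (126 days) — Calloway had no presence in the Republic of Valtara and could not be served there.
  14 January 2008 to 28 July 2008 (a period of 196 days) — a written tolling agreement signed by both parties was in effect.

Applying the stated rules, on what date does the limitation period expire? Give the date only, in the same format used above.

17 October 2007

Taking the later of the act (12 January 1999) and discovery (11 December 2002), the claim accrued on 11 December 2002.
The untolled deadline — 42 months after 11 December 2002 — is 11 June 2006.
The period was tolled for 367 days by the defendant's active military service (30 November 2004 to 2 December 2005), pushing the deadline to 13 June 2007.
The period was tolled for 126 days by the defendant's absence from the jurisdiction (21 April 2007 to 25 August 2007), pushing the deadline to 17 October 2007.
By the time the written tolling agreement began on 14 January 2008, the limitation period had already expired on 17 October 2007; that interval cannot revive it.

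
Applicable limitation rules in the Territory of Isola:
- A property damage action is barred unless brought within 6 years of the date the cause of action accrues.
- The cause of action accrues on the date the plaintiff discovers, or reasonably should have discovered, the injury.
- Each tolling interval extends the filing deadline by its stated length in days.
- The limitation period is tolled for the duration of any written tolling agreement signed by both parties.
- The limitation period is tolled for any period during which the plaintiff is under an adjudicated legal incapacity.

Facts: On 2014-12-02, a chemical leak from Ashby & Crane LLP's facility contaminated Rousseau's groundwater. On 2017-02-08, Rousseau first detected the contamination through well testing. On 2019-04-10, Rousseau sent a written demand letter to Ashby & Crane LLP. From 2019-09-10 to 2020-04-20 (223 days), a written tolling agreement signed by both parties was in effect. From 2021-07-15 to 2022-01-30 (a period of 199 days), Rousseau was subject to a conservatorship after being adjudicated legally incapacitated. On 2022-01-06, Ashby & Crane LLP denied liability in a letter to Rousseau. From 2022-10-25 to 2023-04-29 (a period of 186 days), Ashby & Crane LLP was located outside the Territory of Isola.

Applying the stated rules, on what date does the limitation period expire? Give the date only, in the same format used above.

The claim did not accrue until Rousseau discovered the injury on 2017-02-08; the 2014-12-02 act date does not start the clock under the stated rule.
The untolled deadline — 6 years after 2017-02-08 — is 2023-02-08.
Because the written tolling agreement ran from 2019-09-10 to 2020-04-20, the deadline is extended by 223 days to 2023-09-19.
The plaintiff's legal incapacity from 2021-07-15 to 2022-01-30 tolled the period for 199 days, extending the deadline to 2024-04-05.
The defendant's absence from the jurisdiction from 2022-10-25 to 2023-04-29 does not toll the period, because no stated rule makes the defendant's absence a tolling event.
The other events in the timeline have no effect on the limitation period under the stated rules.

2024-04-05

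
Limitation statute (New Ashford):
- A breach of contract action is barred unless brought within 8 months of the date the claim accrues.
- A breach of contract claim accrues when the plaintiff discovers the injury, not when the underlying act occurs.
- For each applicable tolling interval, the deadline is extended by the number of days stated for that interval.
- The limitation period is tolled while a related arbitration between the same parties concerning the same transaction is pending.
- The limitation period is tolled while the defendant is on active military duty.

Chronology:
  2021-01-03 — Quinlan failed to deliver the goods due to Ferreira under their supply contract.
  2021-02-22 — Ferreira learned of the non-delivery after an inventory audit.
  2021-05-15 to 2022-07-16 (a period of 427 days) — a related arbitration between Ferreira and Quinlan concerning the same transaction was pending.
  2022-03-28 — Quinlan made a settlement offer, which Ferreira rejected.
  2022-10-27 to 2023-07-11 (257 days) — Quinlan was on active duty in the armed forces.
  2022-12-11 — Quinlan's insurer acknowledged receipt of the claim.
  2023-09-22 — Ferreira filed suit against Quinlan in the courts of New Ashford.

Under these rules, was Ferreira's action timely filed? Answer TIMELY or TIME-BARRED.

TIME-BARRED

The claim did not accrue until Ferreira discovered the injury on 2021-02-22; the 2021-01-03 act date does not start the clock under the stated rule.
The untolled deadline — 8 months after 2021-02-22 — is 2021-10-22.
The pending related arbitration from 2021-05-15 to 2022-07-16 tolled the period for 427 days, extending the deadline to 2022-12-23.
The period was tolled for 257 days by the defendant's active military service (2022-10-27 to 2023-07-11), pushing the deadline to 2023-09-06.
The other events in the timeline have no effect on the limitation period under the stated rules.
The 2023-09-22 filing falls after the 2023-09-06 deadline; the claim is time-barred.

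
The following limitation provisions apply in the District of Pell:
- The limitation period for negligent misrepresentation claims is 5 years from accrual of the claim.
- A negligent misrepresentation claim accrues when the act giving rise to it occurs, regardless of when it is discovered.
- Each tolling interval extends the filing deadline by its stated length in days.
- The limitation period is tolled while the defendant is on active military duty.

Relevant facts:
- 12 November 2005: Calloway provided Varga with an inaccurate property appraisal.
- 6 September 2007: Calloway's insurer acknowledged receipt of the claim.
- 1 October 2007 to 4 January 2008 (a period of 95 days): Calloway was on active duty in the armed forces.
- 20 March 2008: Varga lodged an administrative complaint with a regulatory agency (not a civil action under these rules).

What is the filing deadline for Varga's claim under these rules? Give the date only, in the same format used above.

15 February 2011

The claim accrued on 12 November 2005, the date of the act.
The untolled deadline — 5 years after 12 November 2005 — is 12 November 2010.
The defendant's active military service from 1 October 2007 to 4 January 2008 tolled the period for 95 days, extending the deadline to 15 February 2011.
None of the other events listed affects the running of the period under the stated rules.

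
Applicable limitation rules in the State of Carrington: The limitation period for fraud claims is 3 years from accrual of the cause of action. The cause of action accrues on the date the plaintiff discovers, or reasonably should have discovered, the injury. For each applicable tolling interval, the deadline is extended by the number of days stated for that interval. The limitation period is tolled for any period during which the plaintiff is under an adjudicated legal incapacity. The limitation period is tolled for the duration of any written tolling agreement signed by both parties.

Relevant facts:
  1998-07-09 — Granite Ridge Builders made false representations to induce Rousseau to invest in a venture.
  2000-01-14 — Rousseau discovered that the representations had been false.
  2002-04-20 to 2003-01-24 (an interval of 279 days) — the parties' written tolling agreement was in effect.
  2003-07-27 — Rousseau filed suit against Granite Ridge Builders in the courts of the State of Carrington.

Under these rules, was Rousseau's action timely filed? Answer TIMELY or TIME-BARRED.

The claim did not accrue until Rousseau discovered the injury on 2000-01-14; the 1998-07-09 act date does not start the clock under the stated rule.
The untolled deadline — 3 years after 2000-01-14 — is 2003-01-14.
The period was tolled for 279 days by the written tolling agreement (2002-04-20 to 2003-01-24), pushing the deadline to 2003-10-20.
Filing on 2003-07-27 beat the 2003-10-20 deadline — the action is timely.

TIMELY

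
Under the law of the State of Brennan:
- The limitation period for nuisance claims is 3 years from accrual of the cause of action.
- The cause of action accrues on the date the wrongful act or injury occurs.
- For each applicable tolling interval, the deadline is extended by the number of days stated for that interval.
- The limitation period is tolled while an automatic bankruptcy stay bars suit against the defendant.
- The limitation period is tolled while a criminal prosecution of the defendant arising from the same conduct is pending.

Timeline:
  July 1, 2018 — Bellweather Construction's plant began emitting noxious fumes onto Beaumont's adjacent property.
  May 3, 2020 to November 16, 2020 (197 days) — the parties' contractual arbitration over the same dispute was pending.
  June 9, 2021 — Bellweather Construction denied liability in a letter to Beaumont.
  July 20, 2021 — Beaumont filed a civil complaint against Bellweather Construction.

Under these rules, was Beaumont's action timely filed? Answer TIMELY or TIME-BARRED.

The claim accrued on July 1, 2018, when the wrongful act occurred.
3 years from July 1, 2018 is July 1, 2021.
The pending related arbitration from May 3, 2020 to November 16, 2020 does not toll the period, because no stated rule makes a pending arbitration a tolling event.
None of the other events listed affects the running of the period under the stated rules.
The July 20, 2021 filing falls after the July 1, 2021 deadline; the claim is time-barred.

TIME-BARRED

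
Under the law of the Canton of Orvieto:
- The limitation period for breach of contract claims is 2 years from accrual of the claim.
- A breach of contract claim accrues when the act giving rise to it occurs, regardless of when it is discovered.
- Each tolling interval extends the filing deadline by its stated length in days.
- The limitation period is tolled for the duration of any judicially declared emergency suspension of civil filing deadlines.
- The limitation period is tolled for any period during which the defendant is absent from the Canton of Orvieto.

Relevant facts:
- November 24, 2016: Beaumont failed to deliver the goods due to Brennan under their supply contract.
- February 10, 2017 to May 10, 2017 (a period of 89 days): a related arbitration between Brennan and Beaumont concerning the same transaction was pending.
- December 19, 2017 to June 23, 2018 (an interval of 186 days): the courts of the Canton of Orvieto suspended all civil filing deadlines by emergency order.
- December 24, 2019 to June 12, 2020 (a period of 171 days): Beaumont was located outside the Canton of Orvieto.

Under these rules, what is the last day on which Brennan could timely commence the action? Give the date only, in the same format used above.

The limitation period began to run on November 24, 2016.
2 years from November 24, 2016 is November 24, 2018.
The emergency suspension of filing deadlines from December 19, 2017 to June 23, 2018 tolled the period for 186 days, extending the deadline to May 29, 2019.
The defendant's absence from the jurisdiction from December 24, 2019 to June 12, 2020 began after the period had already run on May 29, 2019, so it has no tolling effect.
Although a pending arbitration ran from February 10, 2017 to May 10, 2017, the stated rules do not make that a tolling event, so it is disregarded.

May 29, 2019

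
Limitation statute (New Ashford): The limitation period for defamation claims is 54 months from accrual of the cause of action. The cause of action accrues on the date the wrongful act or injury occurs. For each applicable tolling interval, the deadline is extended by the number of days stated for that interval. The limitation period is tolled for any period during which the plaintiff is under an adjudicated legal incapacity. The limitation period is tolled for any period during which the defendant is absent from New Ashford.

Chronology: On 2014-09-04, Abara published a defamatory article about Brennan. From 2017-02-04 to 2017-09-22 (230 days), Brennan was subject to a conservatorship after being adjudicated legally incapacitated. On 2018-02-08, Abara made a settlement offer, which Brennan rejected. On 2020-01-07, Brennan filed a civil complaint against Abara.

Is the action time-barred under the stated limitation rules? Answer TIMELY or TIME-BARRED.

The limitation period began to run on 2014-09-04.
The untolled deadline — 54 months after 2014-09-04 — is 2019-03-04.
The plaintiff's legal incapacity from 2017-02-04 to 2017-09-22 tolled the period for 230 days, extending the deadline to 2019-10-20.
The other events in the timeline have no effect on the limitation period under the stated rules.
Filing on 2020-01-07 missed the 2019-10-20 deadline — the action is time-barred.

TIME-BARRED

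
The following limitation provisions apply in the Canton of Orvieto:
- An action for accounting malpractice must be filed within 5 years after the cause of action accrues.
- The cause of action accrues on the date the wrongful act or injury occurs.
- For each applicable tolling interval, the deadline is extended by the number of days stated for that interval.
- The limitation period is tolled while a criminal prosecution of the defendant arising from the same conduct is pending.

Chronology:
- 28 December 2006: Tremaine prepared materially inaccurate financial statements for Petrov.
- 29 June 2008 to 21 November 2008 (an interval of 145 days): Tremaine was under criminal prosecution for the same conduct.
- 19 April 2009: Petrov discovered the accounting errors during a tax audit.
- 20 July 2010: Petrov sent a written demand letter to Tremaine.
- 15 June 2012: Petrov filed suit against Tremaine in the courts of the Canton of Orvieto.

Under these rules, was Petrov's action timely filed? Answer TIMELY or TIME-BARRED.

TIME-BARRED

The claim accrued on 28 December 2006, when the wrongful act occurred; under the stated occurrence rule the 19 April 2009 discovery does not delay accrual.
The untolled deadline — 5 years after 28 December 2006 — is 28 December 2011.
Because the pending criminal prosecution ran from 29 June 2008 to 21 November 2008, the deadline is extended by 145 days to 21 May 2012.
None of the other events listed affects the running of the period under the stated rules.
The 15 June 2012 filing falls after the 21 May 2012 deadline; the claim is time-barred.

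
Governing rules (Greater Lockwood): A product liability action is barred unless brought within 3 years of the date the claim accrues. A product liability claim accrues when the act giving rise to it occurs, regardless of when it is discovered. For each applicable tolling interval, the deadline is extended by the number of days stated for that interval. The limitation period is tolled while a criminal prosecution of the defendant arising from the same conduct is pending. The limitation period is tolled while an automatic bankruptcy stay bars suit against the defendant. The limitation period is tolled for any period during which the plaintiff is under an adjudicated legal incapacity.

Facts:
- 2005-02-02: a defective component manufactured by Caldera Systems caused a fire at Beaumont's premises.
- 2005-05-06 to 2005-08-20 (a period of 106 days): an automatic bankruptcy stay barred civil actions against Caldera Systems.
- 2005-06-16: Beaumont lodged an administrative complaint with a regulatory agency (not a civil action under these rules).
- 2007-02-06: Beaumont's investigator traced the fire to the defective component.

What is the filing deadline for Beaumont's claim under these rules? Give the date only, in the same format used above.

2008-05-18

Accrual is governed by the date of the act, so the period began to run on 2005-02-02; the later discovery on 2007-02-06 is irrelevant under the stated rule.
3 years from 2005-02-02 is 2008-02-02.
The period was tolled for 106 days by the automatic bankruptcy stay (2005-05-06 to 2005-08-20), pushing the deadline to 2008-05-18.
Nothing else in the chronology tolls or restarts the period.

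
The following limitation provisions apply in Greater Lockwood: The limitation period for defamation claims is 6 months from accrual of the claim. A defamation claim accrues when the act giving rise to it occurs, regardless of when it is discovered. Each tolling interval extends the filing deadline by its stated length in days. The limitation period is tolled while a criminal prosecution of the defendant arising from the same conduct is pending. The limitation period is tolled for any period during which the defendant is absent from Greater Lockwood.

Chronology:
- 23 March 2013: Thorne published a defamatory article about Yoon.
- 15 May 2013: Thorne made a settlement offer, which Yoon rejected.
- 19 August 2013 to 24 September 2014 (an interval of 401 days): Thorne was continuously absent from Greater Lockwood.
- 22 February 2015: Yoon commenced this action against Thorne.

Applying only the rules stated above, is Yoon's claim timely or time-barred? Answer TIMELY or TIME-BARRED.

The limitation period began to run on 23 March 2013.
The untolled deadline — 6 months after 23 March 2013 — is 23 September 2013.
The defendant's absence from the jurisdiction from 19 August 2013 to 24 September 2014 tolled the period for 401 days, extending the deadline to 29 October 2014.
The other events in the timeline have no effect on the limitation period under the stated rules.
The 22 February 2015 filing falls after the 29 October 2014 deadline; the claim is time-barred.

TIME-BARRED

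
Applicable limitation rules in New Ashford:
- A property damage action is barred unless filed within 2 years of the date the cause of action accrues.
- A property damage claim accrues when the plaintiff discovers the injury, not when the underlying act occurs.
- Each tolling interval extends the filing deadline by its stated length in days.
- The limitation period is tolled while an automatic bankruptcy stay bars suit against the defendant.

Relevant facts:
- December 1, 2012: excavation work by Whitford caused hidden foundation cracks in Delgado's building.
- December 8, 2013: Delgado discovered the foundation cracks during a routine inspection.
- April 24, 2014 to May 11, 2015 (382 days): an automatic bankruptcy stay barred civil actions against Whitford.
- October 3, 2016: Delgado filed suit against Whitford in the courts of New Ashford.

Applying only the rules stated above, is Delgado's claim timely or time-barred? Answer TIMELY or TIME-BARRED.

Under the discovery rule, the claim accrued on December 8, 2013, when Delgado discovered the injury — not on the December 1, 2012 date of the underlying act.
Adding the 2 years base period to December 8, 2013 gives a deadline of December 8, 2015, before any tolling.
Because the automatic bankruptcy stay ran from April 24, 2014 to May 11, 2015, the deadline is extended by 382 days to December 24, 2016.
Filing on October 3, 2016 beat the December 24, 2016 deadline — the action is timely.

TIMELY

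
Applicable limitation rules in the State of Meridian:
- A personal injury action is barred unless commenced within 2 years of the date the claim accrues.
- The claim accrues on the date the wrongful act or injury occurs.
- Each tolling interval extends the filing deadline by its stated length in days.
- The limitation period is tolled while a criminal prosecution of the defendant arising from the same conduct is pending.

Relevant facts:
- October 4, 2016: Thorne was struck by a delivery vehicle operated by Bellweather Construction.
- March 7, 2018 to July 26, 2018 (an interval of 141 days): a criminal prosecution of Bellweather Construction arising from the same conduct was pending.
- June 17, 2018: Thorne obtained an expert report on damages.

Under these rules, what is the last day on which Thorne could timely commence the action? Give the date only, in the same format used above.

The limitation period began to run on October 4, 2016.
Adding the 2 years base period to October 4, 2016 gives a deadline of October 4, 2018, before any tolling.
Because the pending criminal prosecution ran from March 7, 2018 to July 26, 2018, the deadline is extended by 141 days to February 22, 2019.
Nothing else in the chronology tolls or restarts the period.

February 22, 2019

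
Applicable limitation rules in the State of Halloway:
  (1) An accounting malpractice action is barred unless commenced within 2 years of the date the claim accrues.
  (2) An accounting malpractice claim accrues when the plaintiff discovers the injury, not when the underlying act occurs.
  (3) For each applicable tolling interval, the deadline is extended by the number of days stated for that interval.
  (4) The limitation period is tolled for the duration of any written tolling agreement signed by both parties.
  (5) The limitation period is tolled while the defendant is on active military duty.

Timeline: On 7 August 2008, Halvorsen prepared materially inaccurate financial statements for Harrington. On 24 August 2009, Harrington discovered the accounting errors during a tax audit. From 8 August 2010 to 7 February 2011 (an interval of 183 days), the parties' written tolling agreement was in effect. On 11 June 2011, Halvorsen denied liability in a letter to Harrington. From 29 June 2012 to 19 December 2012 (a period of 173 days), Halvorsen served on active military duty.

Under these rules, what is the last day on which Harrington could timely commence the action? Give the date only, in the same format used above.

23 February 2012

Under the discovery rule, the claim accrued on 24 August 2009, when Harrington discovered the injury — not on the 7 August 2008 date of the underlying act.
Adding the 2 years base period to 24 August 2009 gives a deadline of 24 August 2011, before any tolling.
The written tolling agreement from 8 August 2010 to 7 February 2011 tolled the period for 183 days, extending the deadline to 23 February 2012.
The defendant's active military service starting 29 June 2012 came too late — the period had run on 23 February 2012 — and so does not extend the deadline.
Nothing else in the chronology tolls or restarts the period.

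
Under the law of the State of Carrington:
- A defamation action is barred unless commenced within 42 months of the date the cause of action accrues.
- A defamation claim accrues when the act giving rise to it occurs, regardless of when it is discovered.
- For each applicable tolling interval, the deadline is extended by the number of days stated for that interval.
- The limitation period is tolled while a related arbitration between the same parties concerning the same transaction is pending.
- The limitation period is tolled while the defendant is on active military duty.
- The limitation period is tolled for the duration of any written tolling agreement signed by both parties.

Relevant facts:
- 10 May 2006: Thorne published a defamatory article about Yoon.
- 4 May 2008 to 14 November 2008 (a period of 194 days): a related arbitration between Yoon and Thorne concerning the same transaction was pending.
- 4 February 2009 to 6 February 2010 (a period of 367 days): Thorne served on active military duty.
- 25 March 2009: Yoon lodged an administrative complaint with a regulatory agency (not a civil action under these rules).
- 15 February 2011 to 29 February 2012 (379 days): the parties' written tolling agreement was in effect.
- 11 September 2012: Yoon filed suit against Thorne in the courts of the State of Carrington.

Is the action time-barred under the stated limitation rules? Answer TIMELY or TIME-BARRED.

TIME-BARRED

The claim accrued on 10 May 2006, when the wrongful act occurred.
The untolled deadline — 42 months after 10 May 2006 — is 10 November 2009.
The period was tolled for 194 days by the pending related arbitration (4 May 2008 to 14 November 2008), pushing the deadline to 23 May 2010.
The period was tolled for 367 days by the defendant's active military service (4 February 2009 to 6 February 2010), pushing the deadline to 25 May 2011.
Because the written tolling agreement ran from 15 February 2011 to 29 February 2012, the deadline is extended by 379 days to 7 June 2012.
The other events in the timeline have no effect on the limitation period under the stated rules.
Filing on 11 September 2012 missed the 7 June 2012 deadline — the action is time-barred.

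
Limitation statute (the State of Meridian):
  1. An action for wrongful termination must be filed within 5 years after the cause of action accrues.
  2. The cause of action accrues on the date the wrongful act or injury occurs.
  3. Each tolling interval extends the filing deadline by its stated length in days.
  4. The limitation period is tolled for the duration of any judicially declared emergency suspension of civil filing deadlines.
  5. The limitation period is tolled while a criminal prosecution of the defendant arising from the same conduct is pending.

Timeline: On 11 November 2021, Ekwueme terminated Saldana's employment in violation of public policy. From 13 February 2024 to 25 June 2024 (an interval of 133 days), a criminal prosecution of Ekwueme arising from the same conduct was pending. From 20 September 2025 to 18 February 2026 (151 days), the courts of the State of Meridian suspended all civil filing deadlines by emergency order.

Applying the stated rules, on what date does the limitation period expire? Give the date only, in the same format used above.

The cause of action accrued on 11 November 2021, the date of the act.
The untolled deadline — 5 years after 11 November 2021 — is 11 November 2026.
The period was tolled for 133 days by the pending criminal prosecution (13 February 2024 to 25 June 2024), pushing the deadline to 24 March 2027.
The period was tolled for 151 days by the emergency suspension of filing deadlines (20 September 2025 to 18 February 2026), pushing the deadline to 22 August 2027.

22 August 2027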